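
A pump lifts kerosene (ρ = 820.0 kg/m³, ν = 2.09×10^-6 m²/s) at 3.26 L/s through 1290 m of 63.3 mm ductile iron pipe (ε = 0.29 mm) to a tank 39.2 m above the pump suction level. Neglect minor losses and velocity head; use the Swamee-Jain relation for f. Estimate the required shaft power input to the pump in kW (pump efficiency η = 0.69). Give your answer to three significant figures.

V = 4Q/(πD²) = 1.036 m/s; Re = 3.14×10^4; ε/D = 0.00458; f = 0.03291
h_f = f(L/D)V²/2g = 36.68 m
Total head H = z + h_f = 39.2 + 36.68 = 75.88 m
P_hyd = ρgQH = 820.0·9.81·0.00326·75.88 = 1.990 kW
P_shaft = P_hyd/η = 1.990/0.69 = 2.884 kW

P_shaft ≈ 2.88 kW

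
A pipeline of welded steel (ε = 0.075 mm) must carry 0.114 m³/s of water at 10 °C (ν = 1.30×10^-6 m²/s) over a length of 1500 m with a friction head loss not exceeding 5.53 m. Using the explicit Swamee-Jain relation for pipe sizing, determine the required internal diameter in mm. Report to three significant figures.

Swamee-Jain (Type III): D = 0.66·[ε^1.25·(LQ²/(gh_f))^4.75 + ν·Q^9.4·(L/(gh_f))^5.2]^0.04
LQ²/(gh_f) = 0.3593; L/(gh_f) = 27.65
Term 1 = ε^1.25·(…)^4.75 = 5.40×10^-8; Term 2 = ν·Q^9.4·(…)^5.2 = 5.57×10^-8
D = 0.66·(5.40×10^-8 + 5.57×10^-8)^0.04 = 0.3477 m = 348 mm
Check: V = 1.20 m/s, Re = 3.21×10^5, f = 0.01632, h_f = 5.17 m ≈ 5.53 m ✓

D ≈ 348 mm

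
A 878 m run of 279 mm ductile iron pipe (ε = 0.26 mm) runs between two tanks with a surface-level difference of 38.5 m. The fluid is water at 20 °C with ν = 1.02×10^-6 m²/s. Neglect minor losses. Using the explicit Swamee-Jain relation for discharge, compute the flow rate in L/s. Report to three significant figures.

Q ≈ 214 L/s

Swamee-Jain (Type II): Q = -0.965·√(gD⁵h_f/L)·ln[ε/(3.7D) + √(3.17ν²L/(gD³h_f))]
√(gD⁵h_f/L) = √(9.81·0.279⁵·38.5/878) = 0.02697
ε/(3.7D) = 2.52×10^-4; √(3.17ν²L/(gD³h_f)) = 1.88×10^-5
Q = -0.965·0.02697·ln(2.707×10^-4) = 0.2138 m³/s
Check: V = 3.50 m/s, Re = 9.56×10^5, f = 0.01973, h_f = 38.7 m ≈ 38.5 m ✓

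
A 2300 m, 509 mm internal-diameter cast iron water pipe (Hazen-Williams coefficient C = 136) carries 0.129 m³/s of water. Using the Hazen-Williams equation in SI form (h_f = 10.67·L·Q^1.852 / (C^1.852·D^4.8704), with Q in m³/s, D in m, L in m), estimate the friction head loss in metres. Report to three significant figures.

h_f = 10.67·2300·0.129^1.852 / (136^1.852·0.509^4.8704) = 1.659 m

h_f ≈ 1.66 m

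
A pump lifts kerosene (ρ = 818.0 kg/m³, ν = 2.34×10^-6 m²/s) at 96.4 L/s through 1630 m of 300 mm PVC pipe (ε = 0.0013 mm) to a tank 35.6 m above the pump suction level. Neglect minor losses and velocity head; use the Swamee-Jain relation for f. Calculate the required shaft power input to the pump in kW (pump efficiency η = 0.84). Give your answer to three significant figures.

V = 4Q/(πD²) = 1.364 m/s; Re = 1.75×10^5; ε/D = 4.33×10^-6; f = 0.01598
h_f = f(L/D)V²/2g = 8.233 m
Total head H = z + h_f = 35.6 + 8.233 = 43.83 m
P_hyd = ρgQH = 818.0·9.81·0.0964·43.83 = 33.91 kW
P_shaft = P_hyd/η = 33.91/0.84 = 40.37 kW

P_shaft ≈ 40.4 kW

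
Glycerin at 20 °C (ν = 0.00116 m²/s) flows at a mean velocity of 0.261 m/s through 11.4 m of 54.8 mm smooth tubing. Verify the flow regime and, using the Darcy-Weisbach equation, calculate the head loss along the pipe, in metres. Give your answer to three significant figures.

h_f ≈ 3.75 m

Re = VD/ν = 0.261·0.05480/0.00116 = 12.3 → laminar (Re < 2300)
f = 64/Re = 5.191
h_f = f(L/D)V²/(2g) = 5.191·(11.4/0.05480)·0.261²/(2·9.81) = 3.749 m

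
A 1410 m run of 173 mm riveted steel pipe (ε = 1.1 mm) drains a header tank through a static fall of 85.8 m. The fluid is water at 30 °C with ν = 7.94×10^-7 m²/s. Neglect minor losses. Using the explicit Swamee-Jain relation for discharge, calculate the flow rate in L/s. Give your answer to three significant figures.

Q ≈ 59.0 L/s

Swamee-Jain (Type II): Q = -0.965·√(gD⁵h_f/L)·ln[ε/(3.7D) + √(3.17ν²L/(gD³h_f))]
√(gD⁵h_f/L) = √(9.81·0.173⁵·85.8/1410) = 0.009618
ε/(3.7D) = 0.00172; √(3.17ν²L/(gD³h_f)) = 2.54×10^-5
Q = -0.965·0.009618·ln(0.001744) = 0.05895 m³/s
Check: V = 2.51 m/s, Re = 5.46×10^5, f = 0.03294, h_f = 86.1 m ≈ 85.8 m ✓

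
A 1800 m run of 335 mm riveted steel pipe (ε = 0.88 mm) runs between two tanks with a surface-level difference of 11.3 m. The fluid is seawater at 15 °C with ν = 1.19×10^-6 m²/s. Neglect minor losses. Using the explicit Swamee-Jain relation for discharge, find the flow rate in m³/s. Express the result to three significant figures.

Q ≈ 0.112 m³/s

Swamee-Jain (Type II): Q = -0.965·√(gD⁵h_f/L)·ln[ε/(3.7D) + √(3.17ν²L/(gD³h_f))]
√(gD⁵h_f/L) = √(9.81·0.335⁵·11.3/1800) = 0.01612
ε/(3.7D) = 7.10×10^-4; √(3.17ν²L/(gD³h_f)) = 4.40×10^-5
Q = -0.965·0.01612·ln(7.540×10^-4) = 0.1118 m³/s
Check: V = 1.27 m/s, Re = 3.57×10^5, f = 0.02577, h_f = 11.4 m ≈ 11.3 m ✓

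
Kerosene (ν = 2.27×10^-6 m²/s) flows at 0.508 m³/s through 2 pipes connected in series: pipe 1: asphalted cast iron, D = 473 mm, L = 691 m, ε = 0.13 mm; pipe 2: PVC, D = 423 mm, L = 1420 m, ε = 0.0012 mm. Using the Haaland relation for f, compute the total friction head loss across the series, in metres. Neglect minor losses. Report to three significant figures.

H ≈ 37.6 m

Pipe 1: V = 2.891 m/s, Re = 6.02×10^5, ε/D = 2.75×10^-4, f = 0.01576, h_1 = f(L/D)V²/2g = 9.808 m
Pipe 2: V = 3.615 m/s, Re = 6.74×10^5, ε/D = 2.84×10^-6, f = 0.01243, h_2 = f(L/D)V²/2g = 27.79 m
Series → Q common, losses add: H = Σh = 37.60 m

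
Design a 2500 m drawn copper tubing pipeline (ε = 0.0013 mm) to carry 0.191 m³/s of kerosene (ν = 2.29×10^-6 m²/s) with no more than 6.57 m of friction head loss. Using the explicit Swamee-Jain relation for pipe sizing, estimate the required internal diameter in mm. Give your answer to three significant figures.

Swamee-Jain (Type III): D = 0.66·[ε^1.25·(LQ²/(gh_f))^4.75 + ν·Q^9.4·(L/(gh_f))^5.2]^0.04
LQ²/(gh_f) = 1.415; L/(gh_f) = 38.79
Term 1 = ε^1.25·(…)^4.75 = 2.28×10^-7; Term 2 = ν·Q^9.4·(…)^5.2 = 7.29×10^-5
D = 0.66·(2.28×10^-7 + 7.29×10^-5)^0.04 = 0.4509 m = 451 mm
Check: V = 1.20 m/s, Re = 2.36×10^5, f = 0.01508, h_f = 6.09 m ≈ 6.57 m ✓

D ≈ 451 mm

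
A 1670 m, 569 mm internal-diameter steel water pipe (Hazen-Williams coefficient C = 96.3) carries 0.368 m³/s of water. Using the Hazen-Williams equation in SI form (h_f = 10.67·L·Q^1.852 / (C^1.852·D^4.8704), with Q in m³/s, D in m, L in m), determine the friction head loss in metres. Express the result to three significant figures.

h_f = 10.67·1670·0.368^1.852 / (96.3^1.852·0.569^4.8704) = 9.244 m

h_f ≈ 9.24 m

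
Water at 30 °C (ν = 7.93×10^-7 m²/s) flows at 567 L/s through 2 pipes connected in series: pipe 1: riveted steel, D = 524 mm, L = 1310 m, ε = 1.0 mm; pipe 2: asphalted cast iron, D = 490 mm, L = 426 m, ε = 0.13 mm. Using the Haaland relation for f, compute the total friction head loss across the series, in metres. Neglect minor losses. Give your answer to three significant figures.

Pipe 1: V = 2.629 m/s, Re = 1.74×10^6, ε/D = 0.00191, f = 0.02327, h_1 = f(L/D)V²/2g = 20.50 m
Pipe 2: V = 3.007 m/s, Re = 1.86×10^6, ε/D = 2.65×10^-4, f = 0.01497, h_2 = f(L/D)V²/2g = 5.998 m
Series → Q common, losses add: H = Σh = 26.50 m

H ≈ 26.5 m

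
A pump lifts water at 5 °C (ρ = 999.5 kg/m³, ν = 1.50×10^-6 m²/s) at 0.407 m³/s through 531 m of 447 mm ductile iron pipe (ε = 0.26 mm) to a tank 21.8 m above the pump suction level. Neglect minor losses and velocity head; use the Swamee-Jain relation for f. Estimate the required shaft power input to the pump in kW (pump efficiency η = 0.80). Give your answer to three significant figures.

P_shaft ≈ 145 kW

V = 4Q/(πD²) = 2.594 m/s; Re = 7.73×10^5; ε/D = 5.82×10^-4; f = 0.01796
h_f = f(L/D)V²/2g = 7.316 m
Total head H = z + h_f = 21.8 + 7.316 = 29.12 m
P_hyd = ρgQH = 999.5·9.81·0.407·29.12 = 116.2 kW
P_shaft = P_hyd/η = 116.2/0.80 = 145.2 kW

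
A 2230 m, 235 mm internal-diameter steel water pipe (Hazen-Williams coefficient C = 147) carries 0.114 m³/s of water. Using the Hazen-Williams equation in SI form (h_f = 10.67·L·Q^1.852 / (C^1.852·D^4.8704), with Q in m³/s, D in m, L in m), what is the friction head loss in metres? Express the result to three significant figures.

h_f ≈ 47.8 m

h_f = 10.67·2230·0.114^1.852 / (147^1.852·0.235^4.8704) = 47.77 m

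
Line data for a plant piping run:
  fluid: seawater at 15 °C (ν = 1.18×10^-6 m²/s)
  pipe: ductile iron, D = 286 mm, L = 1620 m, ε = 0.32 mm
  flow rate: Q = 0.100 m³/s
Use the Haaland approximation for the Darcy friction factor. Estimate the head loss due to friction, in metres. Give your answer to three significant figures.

h_f ≈ 14.6 m

V = 4Q/(πD²) = 4·0.100/(π·0.286²) = 1.557 m/s
Re = VD/ν = 1.557·0.286/1.18×10^-6 = 3.77×10^5 → turbulent
ε/D = 0.32/286 = 0.00112
Haaland: f = 0.02086
h_f = f(L/D)V²/(2g) = 0.02086·(1620/0.286)·1.557²/(2·9.81) = 14.59 m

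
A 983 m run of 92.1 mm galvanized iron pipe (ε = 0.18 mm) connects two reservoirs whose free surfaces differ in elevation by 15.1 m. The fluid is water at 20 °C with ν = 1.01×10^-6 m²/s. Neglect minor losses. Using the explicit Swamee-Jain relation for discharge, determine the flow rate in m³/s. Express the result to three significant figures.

Swamee-Jain (Type II): Q = -0.965·√(gD⁵h_f/L)·ln[ε/(3.7D) + √(3.17ν²L/(gD³h_f))]
√(gD⁵h_f/L) = √(9.81·0.0921⁵·15.1/983) = 9.993×10^-4
ε/(3.7D) = 5.28×10^-4; √(3.17ν²L/(gD³h_f)) = 1.66×10^-4
Q = -0.965·9.993×10^-4·ln(6.940×10^-4) = 0.007014 m³/s
Check: V = 1.05 m/s, Re = 9.60×10^4, f = 0.02528, h_f = 15.2 m ≈ 15.1 m ✓

Q ≈ 0.00701 m³/s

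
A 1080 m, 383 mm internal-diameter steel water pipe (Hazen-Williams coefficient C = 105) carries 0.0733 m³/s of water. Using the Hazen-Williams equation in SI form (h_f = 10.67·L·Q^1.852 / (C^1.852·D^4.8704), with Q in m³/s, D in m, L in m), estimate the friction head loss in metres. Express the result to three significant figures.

h_f = 10.67·1080·0.0733^1.852 / (105^1.852·0.383^4.8704) = 1.764 m

h_f ≈ 1.76 m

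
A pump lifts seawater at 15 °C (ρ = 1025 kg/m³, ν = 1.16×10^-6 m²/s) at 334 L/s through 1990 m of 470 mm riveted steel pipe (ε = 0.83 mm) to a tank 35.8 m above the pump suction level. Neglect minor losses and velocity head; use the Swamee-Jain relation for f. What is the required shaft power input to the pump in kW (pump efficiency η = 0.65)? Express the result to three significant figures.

P_shaft ≈ 280 kW

V = 4Q/(πD²) = 1.925 m/s; Re = 7.80×10^5; ε/D = 0.00177; f = 0.02301
h_f = f(L/D)V²/2g = 18.41 m
Total head H = z + h_f = 35.8 + 18.41 = 54.21 m
P_hyd = ρgQH = 1025·9.81·0.334·54.21 = 182.0 kW
P_shaft = P_hyd/η = 182.0/0.65 = 280.1 kW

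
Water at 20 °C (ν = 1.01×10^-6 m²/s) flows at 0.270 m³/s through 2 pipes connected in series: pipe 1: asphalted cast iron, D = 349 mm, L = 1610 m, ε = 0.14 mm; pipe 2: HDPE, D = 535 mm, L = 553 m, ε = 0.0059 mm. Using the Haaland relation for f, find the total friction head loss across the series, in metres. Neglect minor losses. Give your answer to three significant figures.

Pipe 1: V = 2.822 m/s, Re = 9.75×10^5, ε/D = 4.01×10^-4, f = 0.01646, h_1 = f(L/D)V²/2g = 30.84 m
Pipe 2: V = 1.201 m/s, Re = 6.36×10^5, ε/D = 1.10×10^-5, f = 0.01267, h_2 = f(L/D)V²/2g = 0.9626 m
Series → Q common, losses add: H = Σh = 31.80 m

H ≈ 31.8 m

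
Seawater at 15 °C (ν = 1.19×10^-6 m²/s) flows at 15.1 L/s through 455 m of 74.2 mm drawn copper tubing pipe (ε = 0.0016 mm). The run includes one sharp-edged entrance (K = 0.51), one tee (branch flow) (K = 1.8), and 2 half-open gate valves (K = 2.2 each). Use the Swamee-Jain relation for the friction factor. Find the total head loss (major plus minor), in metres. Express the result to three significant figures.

H_L ≈ 63.2 m

V = 4Q/(πD²) = 3.492 m/s; V²/2g = 0.6215 m
Re = 2.18×10^5, ε/D = 2.16×10^-5 → f = 0.01549 (Swamee-Jain)
Major: h_f = f(L/D)·V²/2g = 0.01549·6132·0.6215 = 59.02 m
Minor: ΣK = 6.71; h_m = ΣK·V²/2g = 4.170 m
Total H_L = 59.02 + 4.170 = 63.19 m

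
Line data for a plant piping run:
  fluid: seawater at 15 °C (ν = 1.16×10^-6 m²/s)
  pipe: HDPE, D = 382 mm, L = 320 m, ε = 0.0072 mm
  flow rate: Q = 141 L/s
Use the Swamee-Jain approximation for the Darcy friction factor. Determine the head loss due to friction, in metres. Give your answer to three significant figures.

V = 4Q/(πD²) = 4·0.141/(π·0.382²) = 1.230 m/s
Re = VD/ν = 1.230·0.382/1.16×10^-6 = 4.05×10^5 → turbulent
ε/D = 0.0072/382 = 1.88×10^-5
Swamee-Jain: f = 0.01386
h_f = f(L/D)V²/(2g) = 0.01386·(320/0.382)·1.230²/(2·9.81) = 0.8957 m

h_f ≈ 0.896 m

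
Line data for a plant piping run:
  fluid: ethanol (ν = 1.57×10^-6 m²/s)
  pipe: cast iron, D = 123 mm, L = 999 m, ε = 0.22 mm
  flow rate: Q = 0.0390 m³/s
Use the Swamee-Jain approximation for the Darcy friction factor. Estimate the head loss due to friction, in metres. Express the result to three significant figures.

V = 4Q/(πD²) = 4·0.0390/(π·0.123²) = 3.282 m/s
Re = VD/ν = 3.282·0.123/1.57×10^-6 = 2.57×10^5 → turbulent
ε/D = 0.22/123 = 0.00179
Swamee-Jain: f = 0.02365
h_f = f(L/D)V²/(2g) = 0.02365·(999/0.123)·3.282²/(2·9.81) = 105.5 m

h_f ≈ 105 m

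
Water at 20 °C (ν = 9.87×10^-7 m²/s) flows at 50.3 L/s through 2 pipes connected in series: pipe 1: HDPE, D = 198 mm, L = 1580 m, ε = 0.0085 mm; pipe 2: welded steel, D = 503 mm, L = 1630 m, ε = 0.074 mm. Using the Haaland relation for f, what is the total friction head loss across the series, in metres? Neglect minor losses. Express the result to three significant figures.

Pipe 1: V = 1.634 m/s, Re = 3.28×10^5, ε/D = 4.29×10^-5, f = 0.01450, h_1 = f(L/D)V²/2g = 15.74 m
Pipe 2: V = 0.2531 m/s, Re = 1.29×10^5, ε/D = 1.47×10^-4, f = 0.01769, h_2 = f(L/D)V²/2g = 0.1872 m
Series → Q common, losses add: H = Σh = 15.93 m

H ≈ 15.9 m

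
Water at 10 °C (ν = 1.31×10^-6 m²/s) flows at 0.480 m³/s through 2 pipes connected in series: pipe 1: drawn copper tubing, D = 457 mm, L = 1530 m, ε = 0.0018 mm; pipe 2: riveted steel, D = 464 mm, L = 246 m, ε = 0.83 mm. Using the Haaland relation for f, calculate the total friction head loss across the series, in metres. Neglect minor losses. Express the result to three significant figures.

Pipe 1: V = 2.926 m/s, Re = 1.02×10^6, ε/D = 3.94×10^-6, f = 0.01161, h_1 = f(L/D)V²/2g = 16.97 m
Pipe 2: V = 2.839 m/s, Re = 1.01×10^6, ε/D = 0.00179, f = 0.02296, h_2 = f(L/D)V²/2g = 5.000 m
Series → Q common, losses add: H = Σh = 21.97 m

H ≈ 22.0 m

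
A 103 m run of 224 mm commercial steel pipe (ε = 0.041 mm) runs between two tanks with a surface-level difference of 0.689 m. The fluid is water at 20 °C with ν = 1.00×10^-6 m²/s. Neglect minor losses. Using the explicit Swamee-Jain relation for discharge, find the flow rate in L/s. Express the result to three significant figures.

Swamee-Jain (Type II): Q = -0.965·√(gD⁵h_f/L)·ln[ε/(3.7D) + √(3.17ν²L/(gD³h_f))]
√(gD⁵h_f/L) = √(9.81·0.224⁵·0.689/103) = 0.006083
ε/(3.7D) = 4.95×10^-5; √(3.17ν²L/(gD³h_f)) = 6.56×10^-5
Q = -0.965·0.006083·ln(1.150×10^-4) = 0.05325 m³/s
Check: V = 1.35 m/s, Re = 3.03×10^5, f = 0.01616, h_f = 0.691 m ≈ 0.689 m ✓

Q ≈ 53.2 L/s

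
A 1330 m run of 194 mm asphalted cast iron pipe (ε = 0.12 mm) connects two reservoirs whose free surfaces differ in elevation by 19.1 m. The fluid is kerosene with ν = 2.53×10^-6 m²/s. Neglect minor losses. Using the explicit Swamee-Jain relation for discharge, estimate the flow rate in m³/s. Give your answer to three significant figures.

Swamee-Jain (Type II): Q = -0.965·√(gD⁵h_f/L)·ln[ε/(3.7D) + √(3.17ν²L/(gD³h_f))]
√(gD⁵h_f/L) = √(9.81·0.194⁵·19.1/1330) = 0.006222
ε/(3.7D) = 1.67×10^-4; √(3.17ν²L/(gD³h_f)) = 1.40×10^-4
Q = -0.965·0.006222·ln(3.076×10^-4) = 0.04855 m³/s
Check: V = 1.64 m/s, Re = 1.26×10^5, f = 0.02038, h_f = 19.2 m ≈ 19.1 m ✓

Q ≈ 0.0486 m³/s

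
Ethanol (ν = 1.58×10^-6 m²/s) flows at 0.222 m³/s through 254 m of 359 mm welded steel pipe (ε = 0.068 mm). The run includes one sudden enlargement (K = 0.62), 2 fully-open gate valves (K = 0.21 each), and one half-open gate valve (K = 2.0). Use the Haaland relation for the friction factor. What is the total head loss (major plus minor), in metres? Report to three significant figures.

H_L ≈ 3.38 m

V = 4Q/(πD²) = 2.193 m/s; V²/2g = 0.2452 m
Re = 4.98×10^5, ε/D = 1.89×10^-4 → f = 0.01519 (Haaland)
Major: h_f = f(L/D)·V²/2g = 0.01519·707.5·0.2452 = 2.635 m
Minor: ΣK = 3.04; h_m = ΣK·V²/2g = 0.7453 m
Total H_L = 2.635 + 0.7453 = 3.381 m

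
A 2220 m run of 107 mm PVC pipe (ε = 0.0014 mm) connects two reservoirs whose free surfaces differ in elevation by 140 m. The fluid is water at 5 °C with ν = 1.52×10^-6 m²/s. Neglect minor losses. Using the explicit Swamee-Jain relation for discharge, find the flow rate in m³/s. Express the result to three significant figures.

Swamee-Jain (Type II): Q = -0.965·√(gD⁵h_f/L)·ln[ε/(3.7D) + √(3.17ν²L/(gD³h_f))]
√(gD⁵h_f/L) = √(9.81·0.107⁵·140/2220) = 0.002946
ε/(3.7D) = 3.54×10^-6; √(3.17ν²L/(gD³h_f)) = 9.83×10^-5
Q = -0.965·0.002946·ln(1.018×10^-4) = 0.02613 m³/s
Check: V = 2.91 m/s, Re = 2.05×10^5, f = 0.01559, h_f = 139 m ≈ 140 m ✓

Q ≈ 0.0261 m³/s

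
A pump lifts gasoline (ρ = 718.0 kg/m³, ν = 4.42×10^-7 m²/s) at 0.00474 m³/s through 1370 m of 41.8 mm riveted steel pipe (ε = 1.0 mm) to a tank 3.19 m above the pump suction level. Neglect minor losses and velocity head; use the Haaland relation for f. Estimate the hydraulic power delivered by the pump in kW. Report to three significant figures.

V = 4Q/(πD²) = 3.454 m/s; Re = 3.27×10^5; ε/D = 0.0239; f = 0.05237
h_f = f(L/D)V²/2g = 1044 m
Total head H = z + h_f = 3.19 + 1044 = 1047 m
P_hyd = ρgQH = 718.0·9.81·0.00474·1047 = 34.95 kW

P_hyd ≈ 35.0 kW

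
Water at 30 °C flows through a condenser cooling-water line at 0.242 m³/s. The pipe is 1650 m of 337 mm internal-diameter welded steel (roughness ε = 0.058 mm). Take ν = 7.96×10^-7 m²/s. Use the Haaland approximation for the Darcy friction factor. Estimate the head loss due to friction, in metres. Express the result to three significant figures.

h_f ≈ 26.0 m

V = 4Q/(πD²) = 4·0.242/(π·0.337²) = 2.713 m/s
Re = VD/ν = 2.713·0.337/7.96×10^-7 = 1.15×10^6 → turbulent
ε/D = 0.058/337 = 1.72×10^-4
Haaland: f = 0.01417
h_f = f(L/D)V²/(2g) = 0.01417·(1650/0.337)·2.713²/(2·9.81) = 26.03 m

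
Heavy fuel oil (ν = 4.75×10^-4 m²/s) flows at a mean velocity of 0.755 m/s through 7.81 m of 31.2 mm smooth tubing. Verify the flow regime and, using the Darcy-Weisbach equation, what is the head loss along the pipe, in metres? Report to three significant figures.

h_f ≈ 9.39 m

Re = VD/ν = 0.755·0.03120/4.75×10^-4 = 49.6 → laminar (Re < 2300)
f = 64/Re = 1.291
h_f = f(L/D)V²/(2g) = 1.291·(7.81/0.03120)·0.755²/(2·9.81) = 9.386 m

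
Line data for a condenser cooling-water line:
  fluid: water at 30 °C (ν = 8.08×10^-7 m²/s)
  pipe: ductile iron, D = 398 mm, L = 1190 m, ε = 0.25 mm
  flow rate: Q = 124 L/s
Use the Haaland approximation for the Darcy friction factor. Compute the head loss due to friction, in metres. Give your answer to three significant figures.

V = 4Q/(πD²) = 4·0.124/(π·0.398²) = 0.9967 m/s
Re = VD/ν = 0.9967·0.398/8.08×10^-7 = 4.91×10^5 → turbulent
ε/D = 0.25/398 = 6.28×10^-4
Haaland: f = 0.01836
h_f = f(L/D)V²/(2g) = 0.01836·(1190/0.398)·0.9967²/(2·9.81) = 2.779 m

h_f ≈ 2.78 m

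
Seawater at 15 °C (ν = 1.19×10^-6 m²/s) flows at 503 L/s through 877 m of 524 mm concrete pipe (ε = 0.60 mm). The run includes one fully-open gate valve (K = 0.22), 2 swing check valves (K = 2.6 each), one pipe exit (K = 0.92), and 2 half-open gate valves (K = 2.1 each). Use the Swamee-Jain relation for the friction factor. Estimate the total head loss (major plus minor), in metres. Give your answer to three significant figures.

V = 4Q/(πD²) = 2.332 m/s; V²/2g = 0.2773 m
Re = 1.03×10^6, ε/D = 0.00115 → f = 0.02065 (Swamee-Jain)
Major: h_f = f(L/D)·V²/2g = 0.02065·1674·0.2773 = 9.585 m
Minor: ΣK = 10.5; h_m = ΣK·V²/2g = 2.923 m
Total H_L = 9.585 + 2.923 = 12.51 m

H_L ≈ 12.5 m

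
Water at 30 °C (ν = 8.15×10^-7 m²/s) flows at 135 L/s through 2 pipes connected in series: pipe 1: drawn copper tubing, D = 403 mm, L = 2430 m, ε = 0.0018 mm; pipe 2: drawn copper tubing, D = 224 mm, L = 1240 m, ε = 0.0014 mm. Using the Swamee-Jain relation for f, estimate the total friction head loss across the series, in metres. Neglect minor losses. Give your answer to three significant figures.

H ≈ 43.8 m

Pipe 1: V = 1.058 m/s, Re = 5.23×10^5, ε/D = 4.47×10^-6, f = 0.01306, h_1 = f(L/D)V²/2g = 4.496 m
Pipe 2: V = 3.426 m/s, Re = 9.42×10^5, ε/D = 6.25×10^-6, f = 0.01188, h_2 = f(L/D)V²/2g = 39.32 m
Series → Q common, losses add: H = Σh = 43.82 m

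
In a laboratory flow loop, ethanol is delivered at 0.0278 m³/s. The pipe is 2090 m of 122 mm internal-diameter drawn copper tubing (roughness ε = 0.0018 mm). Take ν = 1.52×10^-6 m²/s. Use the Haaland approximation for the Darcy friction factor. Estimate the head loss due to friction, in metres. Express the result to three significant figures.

V = 4Q/(πD²) = 4·0.0278/(π·0.122²) = 2.378 m/s
Re = VD/ν = 2.378·0.122/1.52×10^-6 = 1.91×10^5 → turbulent
ε/D = 0.0018/122 = 1.48×10^-5
Haaland: f = 0.01573
h_f = f(L/D)V²/(2g) = 0.01573·(2090/0.122)·2.378²/(2·9.81) = 77.67 m

h_f ≈ 77.7 m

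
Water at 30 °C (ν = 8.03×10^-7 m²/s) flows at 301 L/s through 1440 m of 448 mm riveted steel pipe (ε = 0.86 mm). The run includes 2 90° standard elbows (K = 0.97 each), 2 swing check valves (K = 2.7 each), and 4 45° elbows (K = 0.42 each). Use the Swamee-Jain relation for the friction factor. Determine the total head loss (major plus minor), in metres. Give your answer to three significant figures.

H_L ≈ 15.7 m

V = 4Q/(πD²) = 1.910 m/s; V²/2g = 0.1858 m
Re = 1.07×10^6, ε/D = 0.00192 → f = 0.02342 (Swamee-Jain)
Major: h_f = f(L/D)·V²/2g = 0.02342·3214·0.1858 = 13.99 m
Minor: ΣK = 9.02; h_m = ΣK·V²/2g = 1.676 m
Total H_L = 13.99 + 1.676 = 15.67 m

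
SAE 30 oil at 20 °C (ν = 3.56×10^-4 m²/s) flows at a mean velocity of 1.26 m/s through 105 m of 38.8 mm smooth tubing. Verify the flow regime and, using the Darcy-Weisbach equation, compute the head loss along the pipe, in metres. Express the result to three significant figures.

Re = VD/ν = 1.26·0.03880/3.56×10^-4 = 137 → laminar (Re < 2300)
f = 64/Re = 0.4660
h_f = f(L/D)V²/(2g) = 0.4660·(105/0.03880)·1.26²/(2·9.81) = 102.1 m

h_f ≈ 102 m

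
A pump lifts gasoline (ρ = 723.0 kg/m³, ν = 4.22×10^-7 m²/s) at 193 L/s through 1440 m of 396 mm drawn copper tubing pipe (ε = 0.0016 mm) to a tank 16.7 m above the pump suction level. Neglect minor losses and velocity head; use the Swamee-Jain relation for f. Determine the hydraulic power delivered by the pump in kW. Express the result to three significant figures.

P_hyd ≈ 29.7 kW

V = 4Q/(πD²) = 1.567 m/s; Re = 1.47×10^6; ε/D = 4.04×10^-6; f = 0.01102
h_f = f(L/D)V²/2g = 5.015 m
Total head H = z + h_f = 16.7 + 5.015 = 21.71 m
P_hyd = ρgQH = 723.0·9.81·0.193·21.71 = 29.72 kW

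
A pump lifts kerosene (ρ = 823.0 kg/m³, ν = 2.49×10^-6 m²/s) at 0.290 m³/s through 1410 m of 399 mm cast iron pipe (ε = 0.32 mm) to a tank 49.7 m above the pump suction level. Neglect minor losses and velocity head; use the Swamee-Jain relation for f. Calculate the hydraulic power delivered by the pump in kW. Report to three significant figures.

V = 4Q/(πD²) = 2.319 m/s; Re = 3.72×10^5; ε/D = 8.02×10^-4; f = 0.01967
h_f = f(L/D)V²/2g = 19.06 m
Total head H = z + h_f = 49.7 + 19.06 = 68.76 m
P_hyd = ρgQH = 823.0·9.81·0.290·68.76 = 161.0 kW

P_hyd ≈ 161 kW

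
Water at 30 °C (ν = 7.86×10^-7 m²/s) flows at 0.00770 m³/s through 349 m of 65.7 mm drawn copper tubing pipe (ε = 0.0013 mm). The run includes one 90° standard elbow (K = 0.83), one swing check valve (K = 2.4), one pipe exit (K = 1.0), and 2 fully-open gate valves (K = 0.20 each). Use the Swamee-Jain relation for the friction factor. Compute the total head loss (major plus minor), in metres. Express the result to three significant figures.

H_L ≈ 23.4 m

V = 4Q/(πD²) = 2.271 m/s; V²/2g = 0.2629 m
Re = 1.90×10^5, ε/D = 1.98×10^-5 → f = 0.01587 (Swamee-Jain)
Major: h_f = f(L/D)·V²/2g = 0.01587·5312·0.2629 = 22.16 m
Minor: ΣK = 4.63; h_m = ΣK·V²/2g = 1.217 m
Total H_L = 22.16 + 1.217 = 23.38 m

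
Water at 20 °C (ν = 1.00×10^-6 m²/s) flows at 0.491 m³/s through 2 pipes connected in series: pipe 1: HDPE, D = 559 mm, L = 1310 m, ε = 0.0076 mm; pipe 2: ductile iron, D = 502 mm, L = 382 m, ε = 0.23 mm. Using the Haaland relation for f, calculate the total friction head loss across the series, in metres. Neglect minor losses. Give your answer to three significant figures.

H ≈ 9.57 m

Pipe 1: V = 2.001 m/s, Re = 1.12×10^6, ε/D = 1.36×10^-5, f = 0.01164, h_1 = f(L/D)V²/2g = 5.566 m
Pipe 2: V = 2.481 m/s, Re = 1.25×10^6, ε/D = 4.58×10^-4, f = 0.01679, h_2 = f(L/D)V²/2g = 4.007 m
Series → Q common, losses add: H = Σh = 9.573 m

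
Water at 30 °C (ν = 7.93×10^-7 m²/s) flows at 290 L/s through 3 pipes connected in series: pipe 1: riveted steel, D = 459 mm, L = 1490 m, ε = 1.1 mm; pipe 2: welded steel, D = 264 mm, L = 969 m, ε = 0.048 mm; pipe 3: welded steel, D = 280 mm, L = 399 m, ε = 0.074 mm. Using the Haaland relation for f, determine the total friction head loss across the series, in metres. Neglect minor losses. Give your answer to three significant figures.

Pipe 1: V = 1.753 m/s, Re = 1.01×10^6, ε/D = 0.00240, f = 0.02478, h_1 = f(L/D)V²/2g = 12.59 m
Pipe 2: V = 5.298 m/s, Re = 1.76×10^6, ε/D = 1.82×10^-4, f = 0.01403, h_2 = f(L/D)V²/2g = 73.67 m
Pipe 3: V = 4.710 m/s, Re = 1.66×10^6, ε/D = 2.64×10^-4, f = 0.01500, h_3 = f(L/D)V²/2g = 24.17 m
Series → Q common, losses add: H = Σh = 110.4 m

H ≈ 110 m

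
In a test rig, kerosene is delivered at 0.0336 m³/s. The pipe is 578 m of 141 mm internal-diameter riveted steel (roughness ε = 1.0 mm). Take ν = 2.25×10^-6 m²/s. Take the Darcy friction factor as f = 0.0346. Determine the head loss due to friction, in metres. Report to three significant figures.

h_f ≈ 33.5 m

V = 4Q/(πD²) = 4·0.0336/(π·0.141²) = 2.152 m/s
h_f = f(L/D)V²/(2g) = 0.03460·(578/0.141)·2.152²/(2·9.81) = 33.47 m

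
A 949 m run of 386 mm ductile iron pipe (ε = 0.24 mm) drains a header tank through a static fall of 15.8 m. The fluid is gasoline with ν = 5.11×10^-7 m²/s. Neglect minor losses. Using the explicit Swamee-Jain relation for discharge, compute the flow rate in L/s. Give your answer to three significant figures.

Q ≈ 312 L/s

Swamee-Jain (Type II): Q = -0.965·√(gD⁵h_f/L)·ln[ε/(3.7D) + √(3.17ν²L/(gD³h_f))]
√(gD⁵h_f/L) = √(9.81·0.386⁵·15.8/949) = 0.03741
ε/(3.7D) = 1.68×10^-4; √(3.17ν²L/(gD³h_f)) = 9.39×10^-6
Q = -0.965·0.03741·ln(1.774×10^-4) = 0.3118 m³/s
Check: V = 2.66 m/s, Re = 2.01×10^6, f = 0.01783, h_f = 15.9 m ≈ 15.8 m ✓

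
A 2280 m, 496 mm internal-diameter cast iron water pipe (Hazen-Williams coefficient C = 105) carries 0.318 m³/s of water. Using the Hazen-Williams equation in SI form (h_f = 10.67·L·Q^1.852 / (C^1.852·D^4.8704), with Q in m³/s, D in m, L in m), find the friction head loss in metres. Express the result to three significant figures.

h_f ≈ 16.0 m

h_f = 10.67·2280·0.318^1.852 / (105^1.852·0.496^4.8704) = 16.01 m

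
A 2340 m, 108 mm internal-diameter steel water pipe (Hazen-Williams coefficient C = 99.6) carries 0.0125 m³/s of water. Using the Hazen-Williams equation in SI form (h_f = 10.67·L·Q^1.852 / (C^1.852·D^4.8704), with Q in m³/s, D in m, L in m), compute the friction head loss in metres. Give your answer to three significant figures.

h_f = 10.67·2340·0.0125^1.852 / (99.6^1.852·0.108^4.8704) = 75.80 m

h_f ≈ 75.8 m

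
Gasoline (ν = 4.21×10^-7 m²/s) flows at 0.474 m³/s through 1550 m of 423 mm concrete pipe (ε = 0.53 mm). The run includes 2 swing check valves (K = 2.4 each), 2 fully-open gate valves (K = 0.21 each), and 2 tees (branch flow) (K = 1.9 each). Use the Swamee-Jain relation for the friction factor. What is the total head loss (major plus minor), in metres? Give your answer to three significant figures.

V = 4Q/(πD²) = 3.373 m/s; V²/2g = 0.5799 m
Re = 3.39×10^6, ε/D = 0.00125 → f = 0.02088 (Swamee-Jain)
Major: h_f = f(L/D)·V²/2g = 0.02088·3664·0.5799 = 44.36 m
Minor: ΣK = 9.02; h_m = ΣK·V²/2g = 5.230 m
Total H_L = 44.36 + 5.230 = 49.59 m

H_L ≈ 49.6 m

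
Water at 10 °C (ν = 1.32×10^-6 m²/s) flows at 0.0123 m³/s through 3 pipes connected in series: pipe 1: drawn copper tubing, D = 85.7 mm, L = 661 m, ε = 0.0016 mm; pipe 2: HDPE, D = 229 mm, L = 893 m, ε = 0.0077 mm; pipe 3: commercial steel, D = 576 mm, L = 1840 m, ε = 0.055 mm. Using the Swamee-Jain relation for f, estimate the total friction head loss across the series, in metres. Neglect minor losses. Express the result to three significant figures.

Pipe 1: V = 2.132 m/s, Re = 1.38×10^5, ε/D = 1.87×10^-5, f = 0.01685, h_1 = f(L/D)V²/2g = 30.11 m
Pipe 2: V = 0.2986 m/s, Re = 5.18×10^4, ε/D = 3.36×10^-5, f = 0.02074, h_2 = f(L/D)V²/2g = 0.3676 m
Pipe 3: V = 0.04720 m/s, Re = 2.06×10^4, ε/D = 9.55×10^-5, f = 0.02587, h_3 = f(L/D)V²/2g = 0.009384 m
Series → Q common, losses add: H = Σh = 30.49 m

H ≈ 30.5 m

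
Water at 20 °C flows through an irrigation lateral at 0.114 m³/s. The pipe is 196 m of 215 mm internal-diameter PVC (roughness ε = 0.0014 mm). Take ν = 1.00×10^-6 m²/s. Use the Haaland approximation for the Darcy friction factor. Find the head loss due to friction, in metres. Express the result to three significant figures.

V = 4Q/(πD²) = 4·0.114/(π·0.215²) = 3.140 m/s
Re = VD/ν = 3.140·0.215/1.00×10^-6 = 6.75×10^5 → turbulent
ε/D = 0.0014/215 = 6.51×10^-6
Haaland: f = 0.01248
h_f = f(L/D)V²/(2g) = 0.01248·(196/0.215)·3.140²/(2·9.81) = 5.717 m

h_f ≈ 5.72 m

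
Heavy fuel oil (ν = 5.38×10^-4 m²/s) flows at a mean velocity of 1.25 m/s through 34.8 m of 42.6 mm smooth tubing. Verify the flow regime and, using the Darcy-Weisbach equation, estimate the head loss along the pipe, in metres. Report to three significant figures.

Re = VD/ν = 1.25·0.04260/5.38×10^-4 = 99.0 → laminar (Re < 2300)
f = 64/Re = 0.6466
h_f = f(L/D)V²/(2g) = 0.6466·(34.8/0.04260)·1.25²/(2·9.81) = 42.07 m

h_f ≈ 42.1 m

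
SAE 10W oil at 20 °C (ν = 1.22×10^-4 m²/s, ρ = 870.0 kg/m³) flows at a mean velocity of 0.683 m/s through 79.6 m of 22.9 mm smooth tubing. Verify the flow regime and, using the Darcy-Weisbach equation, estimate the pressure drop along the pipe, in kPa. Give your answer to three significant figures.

Δp ≈ 352 kPa

Re = VD/ν = 0.683·0.02290/1.22×10^-4 = 128 → laminar (Re < 2300)
f = 64/Re = 0.4992
h_f = f(L/D)V²/(2g) = 0.4992·(79.6/0.02290)·0.683²/(2·9.81) = 41.26 m
Δp = ρg·h_f = 870.0·9.81·41.26 = 352.1 kPa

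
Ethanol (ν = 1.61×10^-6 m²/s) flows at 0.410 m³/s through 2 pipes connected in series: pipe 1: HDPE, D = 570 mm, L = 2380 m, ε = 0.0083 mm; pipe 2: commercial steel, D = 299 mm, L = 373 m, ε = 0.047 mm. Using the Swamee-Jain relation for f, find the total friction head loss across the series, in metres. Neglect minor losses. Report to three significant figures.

Pipe 1: V = 1.607 m/s, Re = 5.69×10^5, ε/D = 1.46×10^-5, f = 0.01304, h_1 = f(L/D)V²/2g = 7.167 m
Pipe 2: V = 5.839 m/s, Re = 1.08×10^6, ε/D = 1.57×10^-4, f = 0.01420, h_2 = f(L/D)V²/2g = 30.79 m
Series → Q common, losses add: H = Σh = 37.95 m

H ≈ 38.0 m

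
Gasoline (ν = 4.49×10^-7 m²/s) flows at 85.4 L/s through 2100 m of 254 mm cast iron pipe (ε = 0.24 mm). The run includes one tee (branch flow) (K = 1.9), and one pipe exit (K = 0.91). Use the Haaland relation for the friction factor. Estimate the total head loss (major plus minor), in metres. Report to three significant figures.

H_L ≈ 24.0 m

V = 4Q/(πD²) = 1.685 m/s; V²/2g = 0.1448 m
Re = 9.53×10^5, ε/D = 9.45×10^-4 → f = 0.01970 (Haaland)
Major: h_f = f(L/D)·V²/2g = 0.01970·8268·0.1448 = 23.58 m
Minor: ΣK = 2.81; h_m = ΣK·V²/2g = 0.4068 m
Total H_L = 23.58 + 0.4068 = 23.98 m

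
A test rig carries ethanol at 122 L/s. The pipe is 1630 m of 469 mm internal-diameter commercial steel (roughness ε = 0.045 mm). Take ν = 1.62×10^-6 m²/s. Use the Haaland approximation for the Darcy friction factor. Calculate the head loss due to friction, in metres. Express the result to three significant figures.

h_f ≈ 1.42 m

V = 4Q/(πD²) = 4·0.122/(π·0.469²) = 0.7062 m/s
Re = VD/ν = 0.7062·0.469/1.62×10^-6 = 2.04×10^5 → turbulent
ε/D = 0.045/469 = 9.59×10^-5
Haaland: f = 0.01610
h_f = f(L/D)V²/(2g) = 0.01610·(1630/0.469)·0.7062²/(2·9.81) = 1.422 m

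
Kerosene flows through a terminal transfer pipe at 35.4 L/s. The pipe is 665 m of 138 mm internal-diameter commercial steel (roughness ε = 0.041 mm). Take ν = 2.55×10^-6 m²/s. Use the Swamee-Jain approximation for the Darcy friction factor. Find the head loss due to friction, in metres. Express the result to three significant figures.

h_f ≈ 25.9 m

V = 4Q/(πD²) = 4·0.0354/(π·0.138²) = 2.367 m/s
Re = VD/ν = 2.367·0.138/2.55×10^-6 = 1.28×10^5 → turbulent
ε/D = 0.041/138 = 2.97×10^-4
Swamee-Jain: f = 0.01880
h_f = f(L/D)V²/(2g) = 0.01880·(665/0.138)·2.367²/(2·9.81) = 25.86 m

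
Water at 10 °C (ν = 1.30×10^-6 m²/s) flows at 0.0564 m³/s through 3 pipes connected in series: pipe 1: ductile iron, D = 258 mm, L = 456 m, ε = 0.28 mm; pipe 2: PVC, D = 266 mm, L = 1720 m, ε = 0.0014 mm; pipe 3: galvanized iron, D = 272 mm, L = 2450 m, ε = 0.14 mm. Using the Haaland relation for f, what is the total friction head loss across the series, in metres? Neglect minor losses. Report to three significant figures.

Pipe 1: V = 1.079 m/s, Re = 2.14×10^5, ε/D = 0.00109, f = 0.02117, h_1 = f(L/D)V²/2g = 2.220 m
Pipe 2: V = 1.015 m/s, Re = 2.08×10^5, ε/D = 5.26×10^-6, f = 0.01542, h_2 = f(L/D)V²/2g = 5.234 m
Pipe 3: V = 0.9706 m/s, Re = 2.03×10^5, ε/D = 5.15×10^-4, f = 0.01869, h_3 = f(L/D)V²/2g = 8.084 m
Series → Q common, losses add: H = Σh = 15.54 m

H ≈ 15.5 m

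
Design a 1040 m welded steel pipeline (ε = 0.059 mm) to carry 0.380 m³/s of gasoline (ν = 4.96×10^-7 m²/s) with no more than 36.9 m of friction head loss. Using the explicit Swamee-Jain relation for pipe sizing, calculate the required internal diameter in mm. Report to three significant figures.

D ≈ 345 mm

Swamee-Jain (Type III): D = 0.66·[ε^1.25·(LQ²/(gh_f))^4.75 + ν·Q^9.4·(L/(gh_f))^5.2]^0.04
LQ²/(gh_f) = 0.4149; L/(gh_f) = 2.873
Term 1 = ε^1.25·(…)^4.75 = 7.92×10^-8; Term 2 = ν·Q^9.4·(…)^5.2 = 1.35×10^-8
D = 0.66·(7.92×10^-8 + 1.35×10^-8)^0.04 = 0.3453 m = 345 mm
Check: V = 4.06 m/s, Re = 2.82×10^6, f = 0.01379, h_f = 34.8 m ≈ 36.9 m ✓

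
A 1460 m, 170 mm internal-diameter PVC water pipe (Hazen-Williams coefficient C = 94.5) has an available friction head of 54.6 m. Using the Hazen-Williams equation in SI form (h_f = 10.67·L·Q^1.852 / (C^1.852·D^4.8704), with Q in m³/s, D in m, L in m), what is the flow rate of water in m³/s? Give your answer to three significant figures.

Q ≈ 0.0423 m³/s

Rearranging: Q = [h_f·C^1.852·D^4.8704 / (10.67·L)]^(1/1.852)
Q = [54.6·94.5^1.852·0.170^4.8704 / (10.67·1460)]^0.540 = 0.04226 m³/s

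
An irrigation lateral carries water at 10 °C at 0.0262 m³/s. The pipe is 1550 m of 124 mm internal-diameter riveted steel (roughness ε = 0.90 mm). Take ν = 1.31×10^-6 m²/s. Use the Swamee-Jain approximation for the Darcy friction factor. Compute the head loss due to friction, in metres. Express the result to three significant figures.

V = 4Q/(πD²) = 4·0.0262/(π·0.124²) = 2.170 m/s
Re = VD/ν = 2.170·0.124/1.31×10^-6 = 2.05×10^5 → turbulent
ε/D = 0.90/124 = 0.00726
Swamee-Jain: f = 0.03463
h_f = f(L/D)V²/(2g) = 0.03463·(1550/0.124)·2.170²/(2·9.81) = 103.8 m

h_f ≈ 104 m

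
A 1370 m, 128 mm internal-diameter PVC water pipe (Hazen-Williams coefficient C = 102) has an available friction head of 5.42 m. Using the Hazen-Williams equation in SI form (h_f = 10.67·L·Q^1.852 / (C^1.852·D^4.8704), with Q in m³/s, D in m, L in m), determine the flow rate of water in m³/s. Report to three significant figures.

Rearranging: Q = [h_f·C^1.852·D^4.8704 / (10.67·L)]^(1/1.852)
Q = [5.42·102^1.852·0.128^4.8704 / (10.67·1370)]^0.540 = 0.006430 m³/s

Q ≈ 0.00643 m³/s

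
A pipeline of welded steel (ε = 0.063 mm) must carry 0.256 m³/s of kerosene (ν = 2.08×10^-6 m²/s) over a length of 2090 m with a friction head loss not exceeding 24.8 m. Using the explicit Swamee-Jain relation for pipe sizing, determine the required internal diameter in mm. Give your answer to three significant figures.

Swamee-Jain (Type III): D = 0.66·[ε^1.25·(LQ²/(gh_f))^4.75 + ν·Q^9.4·(L/(gh_f))^5.2]^0.04
LQ²/(gh_f) = 0.5630; L/(gh_f) = 8.591
Term 1 = ε^1.25·(…)^4.75 = 3.67×10^-7; Term 2 = ν·Q^9.4·(…)^5.2 = 4.10×10^-7
D = 0.66·(3.67×10^-7 + 4.10×10^-7)^0.04 = 0.3760 m = 376 mm
Check: V = 2.31 m/s, Re = 4.17×10^5, f = 0.01547, h_f = 23.3 m ≈ 24.8 m ✓

D ≈ 376 mm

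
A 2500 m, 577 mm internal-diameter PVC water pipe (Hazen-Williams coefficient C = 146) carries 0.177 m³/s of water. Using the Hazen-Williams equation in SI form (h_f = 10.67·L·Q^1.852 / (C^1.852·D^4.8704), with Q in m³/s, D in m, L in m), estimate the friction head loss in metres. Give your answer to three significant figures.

h_f ≈ 1.54 m

h_f = 10.67·2500·0.177^1.852 / (146^1.852·0.577^4.8704) = 1.542 m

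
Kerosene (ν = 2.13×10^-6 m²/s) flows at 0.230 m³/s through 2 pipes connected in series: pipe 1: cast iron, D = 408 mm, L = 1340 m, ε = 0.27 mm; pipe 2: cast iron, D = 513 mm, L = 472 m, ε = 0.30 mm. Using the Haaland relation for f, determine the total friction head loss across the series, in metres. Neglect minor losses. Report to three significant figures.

H ≈ 10.8 m

Pipe 1: V = 1.759 m/s, Re = 3.37×10^5, ε/D = 6.62×10^-4, f = 0.01884, h_1 = f(L/D)V²/2g = 9.762 m
Pipe 2: V = 1.113 m/s, Re = 2.68×10^5, ε/D = 5.85×10^-4, f = 0.01868, h_2 = f(L/D)V²/2g = 1.085 m
Series → Q common, losses add: H = Σh = 10.85 m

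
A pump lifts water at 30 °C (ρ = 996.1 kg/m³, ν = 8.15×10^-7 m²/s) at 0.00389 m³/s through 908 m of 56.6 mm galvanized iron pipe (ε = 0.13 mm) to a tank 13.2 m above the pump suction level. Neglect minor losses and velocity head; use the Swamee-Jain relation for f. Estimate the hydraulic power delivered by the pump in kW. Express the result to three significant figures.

V = 4Q/(πD²) = 1.546 m/s; Re = 1.07×10^5; ε/D = 0.00230; f = 0.02598
h_f = f(L/D)V²/2g = 50.78 m
Total head H = z + h_f = 13.2 + 50.78 = 63.98 m
P_hyd = ρgQH = 996.1·9.81·0.00389·63.98 = 2.432 kW

P_hyd ≈ 2.43 kW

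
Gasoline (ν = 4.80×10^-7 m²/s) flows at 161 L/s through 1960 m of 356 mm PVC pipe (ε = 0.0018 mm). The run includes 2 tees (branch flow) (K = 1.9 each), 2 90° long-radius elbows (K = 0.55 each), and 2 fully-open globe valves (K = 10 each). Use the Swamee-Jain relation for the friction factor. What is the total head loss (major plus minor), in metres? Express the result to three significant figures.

H_L ≈ 11.7 m

V = 4Q/(πD²) = 1.617 m/s; V²/2g = 0.1333 m
Re = 1.20×10^6, ε/D = 5.06×10^-6 → f = 0.01140 (Swamee-Jain)
Major: h_f = f(L/D)·V²/2g = 0.01140·5506·0.1333 = 8.370 m
Minor: ΣK = 24.9; h_m = ΣK·V²/2g = 3.320 m
Total H_L = 8.370 + 3.320 = 11.69 m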